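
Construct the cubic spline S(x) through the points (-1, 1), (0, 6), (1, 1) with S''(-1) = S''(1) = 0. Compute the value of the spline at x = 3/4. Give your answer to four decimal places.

2.8359

Let M_i = S''(x_i). Step sizes h_i = 1, 1; slopes of the chords Δ_i = (y_(i+1) - y_i)/h_i = 5, -5.
  1·M_0 + 4·M_1 + 1·M_2 = 6(Δ_1 - Δ_0) = -60
Natural end conditions: M_0 = M_2 = 0.
Solving: M_0 = 0, M_1 = -15, M_2 = 0.
On [0, 1], S(x) = 6 + 0·x - 15/2·x² + 5/2·x³.
With x = 3/4: S(3/4) = 363/128.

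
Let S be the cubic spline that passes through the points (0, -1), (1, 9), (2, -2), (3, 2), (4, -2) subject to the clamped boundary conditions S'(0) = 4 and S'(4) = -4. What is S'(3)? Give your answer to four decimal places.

Write M_i for S''(x_i). With h_i = 1, 1, 1, 1 and divided differences Δ_i = 10, -11, 4, -4, the continuity of S' gives the tridiagonal system
  1·M_0 + 4·M_1 + 1·M_2 = 6(Δ_1 - Δ_0) = -126
  1·M_1 + 4·M_2 + 1·M_3 = 6(Δ_2 - Δ_1) = 90
  1·M_2 + 4·M_3 + 1·M_4 = 6(Δ_3 - Δ_2) = -48
Clamped end conditions give two more equations: 2h_0·M_0 + h_0·M_1 = 6(Δ_0 - S'(0)) = 36 and h_3·M_3 + 2h_3·M_4 = 6(S'(4) - Δ_3) = 0.
Solving: M_0 = 1249/28, M_1 = -745/14, M_2 = 169/4, M_3 = -361/14, M_4 = 361/28.
On [3, 4], S'(x) = b_3 + 2c_3·(x - 3) + 3d_3·(x - 3)² with b_3 = Δ_3 - h_3(2M_3 + M_4)/6 = 137/56, c_3 = M_3/2 = -361/28, d_3 = (M_4 - M_3)/(6h_3) = 361/56. So S'(3) = 137/56.

2.4464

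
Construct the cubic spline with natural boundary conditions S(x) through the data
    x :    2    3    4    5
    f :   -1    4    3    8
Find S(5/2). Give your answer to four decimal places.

Write M_i for S''(x_i). With h_i = 1, 1, 1 and divided differences Δ_i = 5, -1, 5, the continuity of S' gives the tridiagonal system
  1·M_0 + 4·M_1 + 1·M_2 = 6(Δ_1 - Δ_0) = -36
  1·M_1 + 4·M_2 + 1·M_3 = 6(Δ_2 - Δ_1) = 36
Natural end conditions: M_0 = M_3 = 0.
Solving the tridiagonal system: M_0 = 0, M_1 = -12, M_2 = 12, M_3 = 0.
On [2, 3], S(x) = -1 + 7·(x - 2) + 0·(x - 2)² - 2·(x - 2)³.
With (x - 2) = 1/2: S(5/2) = 9/4.

2.2500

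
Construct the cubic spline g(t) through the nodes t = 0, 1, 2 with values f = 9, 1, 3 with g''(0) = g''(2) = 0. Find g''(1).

15

Write M_i for g''(x_i). With h_i = 1, 1 and divided differences Δ_i = -8, 2, the continuity of g' gives the tridiagonal system
  1·M_0 + 4·M_1 + 1·M_2 = 6(Δ_1 - Δ_0) = 60
Natural end conditions: M_0 = M_2 = 0.
Solving: M_0 = 0, M_1 = 15, M_2 = 0.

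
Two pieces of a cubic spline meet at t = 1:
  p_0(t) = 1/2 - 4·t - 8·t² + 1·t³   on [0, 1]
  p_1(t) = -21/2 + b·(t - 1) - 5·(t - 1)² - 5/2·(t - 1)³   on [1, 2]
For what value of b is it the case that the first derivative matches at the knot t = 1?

p_0'(t) = -4 - 16·t + 3·t², so p_0'(1) = -17. On the right, p_1'(1) = b, so b = -17.

-17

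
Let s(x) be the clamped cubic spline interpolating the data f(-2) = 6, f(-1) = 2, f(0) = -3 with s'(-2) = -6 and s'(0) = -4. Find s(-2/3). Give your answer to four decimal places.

0.3704

Write M_i for s''(x_i). With h_i = 1, 1 and divided differences Δ_i = -4, -5, the continuity of s' gives the tridiagonal system
  1·M_0 + 4·M_1 + 1·M_2 = 6(Δ_1 - Δ_0) = -6
Clamped end conditions give two more equations: 2h_0·M_0 + h_0·M_1 = 6(Δ_0 - s'(-2)) = 12 and h_1·M_1 + 2h_1·M_2 = 6(s'(0) - Δ_1) = 6.
Solving the tridiagonal system: M_0 = 17/2, M_1 = -5, M_2 = 11/2.
On [-1, 0], s(x) = 2 - 17/4·(x + 1) - 5/2·(x + 1)² + 7/4·(x + 1)³.
With (x + 1) = 1/3: s(-2/3) = 10/27.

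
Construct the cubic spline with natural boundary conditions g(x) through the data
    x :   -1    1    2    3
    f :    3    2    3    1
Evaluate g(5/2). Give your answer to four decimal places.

Put M_i = g'' at the i-th knot. Here h = (2, 1, 1) and Δ = (-1/2, 1, -2), so the interior equations h_(i-1)·M_(i-1) + 2(h_(i-1)+h_i)·M_i + h_i·M_(i+1) = 6(Δ_i − Δ_(i-1)) read
  2·M_0 + 6·M_1 + 1·M_2 = 6(Δ_1 - Δ_0) = 9
  1·M_1 + 4·M_2 + 1·M_3 = 6(Δ_2 - Δ_1) = -18
Natural end conditions: M_0 = M_3 = 0.
Forward elimination and back-substitution give M_0 = 0, M_1 = 54/23, M_2 = -117/23, M_3 = 0.
On [2, 3], g(x) = 3 - 7/23·(x - 2) - 117/46·(x - 2)² + 39/46·(x - 2)³.
With (x - 2) = 1/2: g(5/2) = 853/368.

2.3179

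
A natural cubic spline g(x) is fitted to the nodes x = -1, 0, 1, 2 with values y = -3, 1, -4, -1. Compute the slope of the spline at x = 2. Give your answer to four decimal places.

With σ_i denoting the second derivative at x_i, h_i = 1, 1, 1, and Δ_i = (y_(i+1) − y_i)/h_i = 4, -5, 3:
  1·σ_0 + 4·σ_1 + 1·σ_2 = 6(Δ_1 - Δ_0) = -54
  1·σ_1 + 4·σ_2 + 1·σ_3 = 6(Δ_2 - Δ_1) = 48
Natural end conditions: σ_0 = σ_3 = 0.
Hence σ_0 = 0, σ_1 = -88/5, σ_2 = 82/5, σ_3 = 0.
On [1, 2], g'(x) = b_2 + 2c_2·(x - 1) + 3d_2·(x - 1)² with b_2 = Δ_2 - h_2(2σ_2 + σ_3)/6 = -37/15, c_2 = σ_2/2 = 41/5, d_2 = (σ_3 - σ_2)/(6h_2) = -41/15. So g'(2) = 86/15.

5.7333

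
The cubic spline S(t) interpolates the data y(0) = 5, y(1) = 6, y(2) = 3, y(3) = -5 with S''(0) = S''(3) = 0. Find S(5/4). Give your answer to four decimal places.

5.7406

With σ_i denoting the second derivative at x_i, h_i = 1, 1, 1, and Δ_i = (y_(i+1) − y_i)/h_i = 1, -3, -8:
  1·σ_0 + 4·σ_1 + 1·σ_2 = 6(Δ_1 - Δ_0) = -24
  1·σ_1 + 4·σ_2 + 1·σ_3 = 6(Δ_2 - Δ_1) = -30
Natural end conditions: σ_0 = σ_3 = 0.
Forward elimination and back-substitution give σ_0 = 0, σ_1 = -22/5, σ_2 = -32/5, σ_3 = 0.
On [1, 2], S(t) = 6 - 7/15·(t - 1) - 11/5·(t - 1)² - 1/3·(t - 1)³.
With (t - 1) = 1/4: S(5/4) = 1837/320.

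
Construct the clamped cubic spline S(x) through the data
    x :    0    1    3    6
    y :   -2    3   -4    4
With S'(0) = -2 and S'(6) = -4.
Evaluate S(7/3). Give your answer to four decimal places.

-0.9545

With σ_i denoting the second derivative at x_i, h_i = 1, 2, 3, and Δ_i = (y_(i+1) − y_i)/h_i = 5, -7/2, 8/3:
  1·σ_0 + 6·σ_1 + 2·σ_2 = 6(Δ_1 - Δ_0) = -51
  2·σ_1 + 10·σ_2 + 3·σ_3 = 6(Δ_2 - Δ_1) = 37
Clamped end conditions give two more equations: 2h_0·σ_0 + h_0·σ_1 = 6(Δ_0 - S'(0)) = 42 and h_2·σ_2 + 2h_2·σ_3 = 6(S'(6) - Δ_2) = -40.
Solving the tridiagonal system: σ_0 = 1681/57, σ_1 = -968/57, σ_2 = 610/57, σ_3 = -685/57.
On [1, 3], S(x) = 3 + 485/114·(x - 1) - 484/57·(x - 1)² + 263/114·(x - 1)³.
With (x - 1) = 4/3: S(7/3) = -1469/1539.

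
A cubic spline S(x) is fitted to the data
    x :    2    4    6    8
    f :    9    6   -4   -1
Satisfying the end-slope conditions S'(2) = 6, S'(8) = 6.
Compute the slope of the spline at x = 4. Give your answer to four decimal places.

Let σ_i = S''(x_i). Step sizes h_i = 2, 2, 2; slopes of the chords Δ_i = (y_(i+1) - y_i)/h_i = -3/2, -5, 3/2.
  2·σ_0 + 8·σ_1 + 2·σ_2 = 6(Δ_1 - Δ_0) = -21
  2·σ_1 + 8·σ_2 + 2·σ_3 = 6(Δ_2 - Δ_1) = 39
Clamped end conditions give two more equations: 2h_0·σ_0 + h_0·σ_1 = 6(Δ_0 - S'(2)) = -45 and h_2·σ_2 + 2h_2·σ_3 = 6(S'(8) - Δ_2) = 27.
Solving the tridiagonal system: σ_0 = -54/5, σ_1 = -9/10, σ_2 = 39/10, σ_3 = 24/5.
On [4, 6], S'(x) = b_1 + 2c_1·(x - 4) + 3d_1·(x - 4)² with b_1 = Δ_1 - h_1(2σ_1 + σ_2)/6 = -57/10, c_1 = σ_1/2 = -9/20, d_1 = (σ_2 - σ_1)/(6h_1) = 2/5. So S'(4) = -57/10.

-5.7000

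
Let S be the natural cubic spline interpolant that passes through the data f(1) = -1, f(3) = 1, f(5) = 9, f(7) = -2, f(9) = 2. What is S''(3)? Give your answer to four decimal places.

4.8482

With M_i denoting the second derivative at x_i, h_i = 2, 2, 2, 2, and Δ_i = (y_(i+1) − y_i)/h_i = 1, 4, -11/2, 2:
  2·M_0 + 8·M_1 + 2·M_2 = 6(Δ_1 - Δ_0) = 18
  2·M_1 + 8·M_2 + 2·M_3 = 6(Δ_2 - Δ_1) = -57
  2·M_2 + 8·M_3 + 2·M_4 = 6(Δ_3 - Δ_2) = 45
Natural end conditions: M_0 = M_4 = 0.
Solving: M_0 = 0, M_1 = 543/112, M_2 = -291/28, M_3 = 921/112, M_4 = 0.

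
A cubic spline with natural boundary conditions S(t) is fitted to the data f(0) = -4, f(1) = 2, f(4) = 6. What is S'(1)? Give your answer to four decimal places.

Let σ_i = S''(x_i). Step sizes h_i = 1, 3; slopes of the chords Δ_i = (y_(i+1) - y_i)/h_i = 6, 4/3.
  1·σ_0 + 8·σ_1 + 3·σ_2 = 6(Δ_1 - Δ_0) = -28
Natural end conditions: σ_0 = σ_2 = 0.
Solving: σ_0 = 0, σ_1 = -7/2, σ_2 = 0.
On [1, 4], S'(t) = b_1 + 2c_1·(t - 1) + 3d_1·(t - 1)² with b_1 = Δ_1 - h_1(2σ_1 + σ_2)/6 = 29/6, c_1 = σ_1/2 = -7/4, d_1 = (σ_2 - σ_1)/(6h_1) = 7/36. So S'(1) = 29/6.

4.8333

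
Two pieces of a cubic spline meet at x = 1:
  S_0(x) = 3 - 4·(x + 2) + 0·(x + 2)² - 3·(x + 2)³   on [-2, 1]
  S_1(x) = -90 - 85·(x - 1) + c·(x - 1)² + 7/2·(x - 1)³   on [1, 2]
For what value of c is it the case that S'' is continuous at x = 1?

-27

S_0''(x) = 0 - 18·(x + 2), so S_0''(1) = -54. On the right, S_1''(1) = 2c, so c = -27.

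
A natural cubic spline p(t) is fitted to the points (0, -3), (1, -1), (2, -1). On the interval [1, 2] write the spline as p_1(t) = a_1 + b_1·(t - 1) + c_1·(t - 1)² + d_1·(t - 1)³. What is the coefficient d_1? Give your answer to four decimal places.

Put m_i = p'' at the i-th knot. Here h = (1, 1) and Δ = (2, 0), so the interior equations h_(i-1)·m_(i-1) + 2(h_(i-1)+h_i)·m_i + h_i·m_(i+1) = 6(Δ_i − Δ_(i-1)) read
  1·m_0 + 4·m_1 + 1·m_2 = 6(Δ_1 - Δ_0) = -12
Natural end conditions: m_0 = m_2 = 0.
Forward elimination and back-substitution give m_0 = 0, m_1 = -3, m_2 = 0.
On [1, 2], with p_1(t) = a_1 + b_1·(t - 1) + c_1·(t - 1)² + d_1·(t - 1)³: c_1 = m_1/2 = -3/2, d_1 = (m_2 - m_1)/(6h_1) = 1/2, b_1 = Δ_1 - h_1(2m_1 + m_2)/6 = 1.

0.5000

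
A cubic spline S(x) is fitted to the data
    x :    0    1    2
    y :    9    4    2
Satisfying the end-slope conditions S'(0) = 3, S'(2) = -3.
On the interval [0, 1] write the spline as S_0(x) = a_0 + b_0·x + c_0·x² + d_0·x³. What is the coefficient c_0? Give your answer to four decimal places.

Put M_i = S'' at the i-th knot. Here h = (1, 1) and Δ = (-5, -2), so the interior equations h_(i-1)·M_(i-1) + 2(h_(i-1)+h_i)·M_i + h_i·M_(i+1) = 6(Δ_i − Δ_(i-1)) read
  1·M_0 + 4·M_1 + 1·M_2 = 6(Δ_1 - Δ_0) = 18
Clamped end conditions give two more equations: 2h_0·M_0 + h_0·M_1 = 6(Δ_0 - S'(0)) = -48 and h_1·M_1 + 2h_1·M_2 = 6(S'(2) - Δ_1) = -6.
Solving the tridiagonal system: M_0 = -63/2, M_1 = 15, M_2 = -21/2.
On [0, 1], with S_0(x) = a_0 + b_0·x + c_0·x² + d_0·x³: c_0 = M_0/2 = -63/4, d_0 = (M_1 - M_0)/(6h_0) = 31/4, b_0 = Δ_0 - h_0(2M_0 + M_1)/6 = 3.

-15.7500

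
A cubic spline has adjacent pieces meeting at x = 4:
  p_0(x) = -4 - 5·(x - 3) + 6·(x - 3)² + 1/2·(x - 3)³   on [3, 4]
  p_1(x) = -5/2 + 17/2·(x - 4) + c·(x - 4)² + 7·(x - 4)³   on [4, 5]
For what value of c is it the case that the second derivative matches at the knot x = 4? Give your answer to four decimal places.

7.5000

p_0''(x) = 12 + 3·(x - 3), so p_0''(4) = 15. On the right, p_1''(4) = 2c, so c = 15/2.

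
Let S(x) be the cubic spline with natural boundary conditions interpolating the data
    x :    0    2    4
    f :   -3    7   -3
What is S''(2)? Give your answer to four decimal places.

-7.5000

Write σ_i for S''(x_i). With h_i = 2, 2 and divided differences Δ_i = 5, -5, the continuity of S' gives the tridiagonal system
  2·σ_0 + 8·σ_1 + 2·σ_2 = 6(Δ_1 - Δ_0) = -60
Natural end conditions: σ_0 = σ_2 = 0.
Forward elimination and back-substitution give σ_0 = 0, σ_1 = -15/2, σ_2 = 0.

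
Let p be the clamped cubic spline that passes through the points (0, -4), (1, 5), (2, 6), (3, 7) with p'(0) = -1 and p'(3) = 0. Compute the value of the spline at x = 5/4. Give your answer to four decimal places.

With σ_i denoting the second derivative at x_i, h_i = 1, 1, 1, and Δ_i = (y_(i+1) − y_i)/h_i = 9, 1, 1:
  1·σ_0 + 4·σ_1 + 1·σ_2 = 6(Δ_1 - Δ_0) = -48
  1·σ_1 + 4·σ_2 + 1·σ_3 = 6(Δ_2 - Δ_1) = 0
Clamped end conditions give two more equations: 2h_0·σ_0 + h_0·σ_1 = 6(Δ_0 - p'(0)) = 60 and h_2·σ_2 + 2h_2·σ_3 = 6(p'(3) - Δ_2) = -6.
Forward elimination and back-substitution give σ_0 = 634/15, σ_1 = -368/15, σ_2 = 118/15, σ_3 = -104/15.
On [1, 2], p(x) = 5 + 118/15·(x - 1) - 184/15·(x - 1)² + 27/5·(x - 1)³.
With (x - 1) = 1/4: p(5/4) = 2011/320.

6.2844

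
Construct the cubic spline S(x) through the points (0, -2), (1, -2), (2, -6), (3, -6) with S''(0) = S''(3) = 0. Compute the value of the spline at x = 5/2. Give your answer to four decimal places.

Write m_i for S''(x_i). With h_i = 1, 1, 1 and divided differences Δ_i = 0, -4, 0, the continuity of S' gives the tridiagonal system
  1·m_0 + 4·m_1 + 1·m_2 = 6(Δ_1 - Δ_0) = -24
  1·m_1 + 4·m_2 + 1·m_3 = 6(Δ_2 - Δ_1) = 24
Natural end conditions: m_0 = m_3 = 0.
Solving the tridiagonal system: m_0 = 0, m_1 = -8, m_2 = 8, m_3 = 0.
On [2, 3], S(x) = -6 - 8/3·(x - 2) + 4·(x - 2)² - 4/3·(x - 2)³.
With (x - 2) = 1/2: S(5/2) = -13/2.

-6.5000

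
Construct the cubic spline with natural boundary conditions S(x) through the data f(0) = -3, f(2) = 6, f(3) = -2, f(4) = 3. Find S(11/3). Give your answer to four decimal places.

0.1675

With M_i denoting the second derivative at x_i, h_i = 2, 1, 1, and Δ_i = (y_(i+1) − y_i)/h_i = 9/2, -8, 5:
  2·M_0 + 6·M_1 + 1·M_2 = 6(Δ_1 - Δ_0) = -75
  1·M_1 + 4·M_2 + 1·M_3 = 6(Δ_2 - Δ_1) = 78
Natural end conditions: M_0 = M_3 = 0.
Forward elimination and back-substitution give M_0 = 0, M_1 = -378/23, M_2 = 543/23, M_3 = 0.
On [3, 4], S(x) = -2 - 66/23·(x - 3) + 543/46·(x - 3)² - 181/46·(x - 3)³.
With (x - 3) = 2/3: S(11/3) = 104/621.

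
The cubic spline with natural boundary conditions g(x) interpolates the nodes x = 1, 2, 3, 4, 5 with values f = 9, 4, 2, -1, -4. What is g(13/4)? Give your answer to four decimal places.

1.3848

With σ_i denoting the second derivative at x_i, h_i = 1, 1, 1, 1, and Δ_i = (y_(i+1) − y_i)/h_i = -5, -2, -3, -3:
  1·σ_0 + 4·σ_1 + 1·σ_2 = 6(Δ_1 - Δ_0) = 18
  1·σ_1 + 4·σ_2 + 1·σ_3 = 6(Δ_2 - Δ_1) = -6
  1·σ_2 + 4·σ_3 + 1·σ_4 = 6(Δ_3 - Δ_2) = 0
Natural end conditions: σ_0 = σ_4 = 0.
Hence σ_0 = 0, σ_1 = 21/4, σ_2 = -3, σ_3 = 3/4, σ_4 = 0.
On [3, 4], g(x) = 2 - 17/8·(x - 3) - 3/2·(x - 3)² + 5/8·(x - 3)³.
With (x - 3) = 1/4: g(13/4) = 709/512.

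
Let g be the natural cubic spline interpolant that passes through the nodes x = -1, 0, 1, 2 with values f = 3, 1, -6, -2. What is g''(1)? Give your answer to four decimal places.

19.6000

Put M_i = g'' at the i-th knot. Here h = (1, 1, 1) and Δ = (-2, -7, 4), so the interior equations h_(i-1)·M_(i-1) + 2(h_(i-1)+h_i)·M_i + h_i·M_(i+1) = 6(Δ_i − Δ_(i-1)) read
  1·M_0 + 4·M_1 + 1·M_2 = 6(Δ_1 - Δ_0) = -30
  1·M_1 + 4·M_2 + 1·M_3 = 6(Δ_2 - Δ_1) = 66
Natural end conditions: M_0 = M_3 = 0.
Solving the tridiagonal system: M_0 = 0, M_1 = -62/5, M_2 = 98/5, M_3 = 0.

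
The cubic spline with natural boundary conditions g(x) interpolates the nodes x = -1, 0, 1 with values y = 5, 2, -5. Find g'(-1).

-2

Let m_i = g''(x_i). Step sizes h_i = 1, 1; slopes of the chords Δ_i = (y_(i+1) - y_i)/h_i = -3, -7.
  1·m_0 + 4·m_1 + 1·m_2 = 6(Δ_1 - Δ_0) = -24
Natural end conditions: m_0 = m_2 = 0.
Solving the tridiagonal system: m_0 = 0, m_1 = -6, m_2 = 0.
On [-1, 0], g'(x) = b_0 + 2c_0·(x + 1) + 3d_0·(x + 1)² with b_0 = Δ_0 - h_0(2m_0 + m_1)/6 = -2, c_0 = m_0/2 = 0, d_0 = (m_1 - m_0)/(6h_0) = -1. So g'(-1) = -2.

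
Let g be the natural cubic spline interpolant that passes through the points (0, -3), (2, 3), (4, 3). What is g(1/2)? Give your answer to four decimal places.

-1.1484

Write σ_i for g''(x_i). With h_i = 2, 2 and divided differences Δ_i = 3, 0, the continuity of g' gives the tridiagonal system
  2·σ_0 + 8·σ_1 + 2·σ_2 = 6(Δ_1 - Δ_0) = -18
Natural end conditions: σ_0 = σ_2 = 0.
Solving: σ_0 = 0, σ_1 = -9/4, σ_2 = 0.
On [0, 2], g(x) = -3 + 15/4·x + 0·x² - 3/16·x³.
With x = 1/2: g(1/2) = -147/128.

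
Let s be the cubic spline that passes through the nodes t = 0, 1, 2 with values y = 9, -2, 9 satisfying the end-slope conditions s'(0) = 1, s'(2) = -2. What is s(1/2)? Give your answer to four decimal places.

Write σ_i for s''(x_i). With h_i = 1, 1 and divided differences Δ_i = -11, 11, the continuity of s' gives the tridiagonal system
  1·σ_0 + 4·σ_1 + 1·σ_2 = 6(Δ_1 - Δ_0) = 132
Clamped end conditions give two more equations: 2h_0·σ_0 + h_0·σ_1 = 6(Δ_0 - s'(0)) = -72 and h_1·σ_1 + 2h_1·σ_2 = 6(s'(2) - Δ_1) = -78.
Hence σ_0 = -141/2, σ_1 = 69, σ_2 = -147/2.
On [0, 1], s(t) = 9 + 1·t - 141/4·t² + 93/4·t³.
With t = 1/2: s(1/2) = 115/32.

3.5938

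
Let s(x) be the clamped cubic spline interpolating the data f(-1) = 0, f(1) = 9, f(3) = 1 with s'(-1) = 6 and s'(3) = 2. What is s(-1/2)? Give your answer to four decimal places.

Put σ_i = s'' at the i-th knot. Here h = (2, 2) and Δ = (9/2, -4), so the interior equations h_(i-1)·σ_(i-1) + 2(h_(i-1)+h_i)·σ_i + h_i·σ_(i+1) = 6(Δ_i − Δ_(i-1)) read
  2·σ_0 + 8·σ_1 + 2·σ_2 = 6(Δ_1 - Δ_0) = -51
Clamped end conditions give two more equations: 2h_0·σ_0 + h_0·σ_1 = 6(Δ_0 - s'(-1)) = -9 and h_1·σ_1 + 2h_1·σ_2 = 6(s'(3) - Δ_1) = 36.
Hence σ_0 = 25/8, σ_1 = -43/4, σ_2 = 115/8.
On [-1, 1], s(x) = 0 + 6·(x + 1) + 25/16·(x + 1)² - 37/32·(x + 1)³.
With (x + 1) = 1/2: s(-1/2) = 831/256.

3.2461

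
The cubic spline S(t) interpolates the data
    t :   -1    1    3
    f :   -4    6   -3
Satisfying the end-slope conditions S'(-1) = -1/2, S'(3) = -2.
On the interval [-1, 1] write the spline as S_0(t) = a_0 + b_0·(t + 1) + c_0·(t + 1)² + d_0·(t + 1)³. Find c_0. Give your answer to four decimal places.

7.5000

Put m_i = S'' at the i-th knot. Here h = (2, 2) and Δ = (5, -9/2), so the interior equations h_(i-1)·m_(i-1) + 2(h_(i-1)+h_i)·m_i + h_i·m_(i+1) = 6(Δ_i − Δ_(i-1)) read
  2·m_0 + 8·m_1 + 2·m_2 = 6(Δ_1 - Δ_0) = -57
Clamped end conditions give two more equations: 2h_0·m_0 + h_0·m_1 = 6(Δ_0 - S'(-1)) = 33 and h_1·m_1 + 2h_1·m_2 = 6(S'(3) - Δ_1) = 15.
Solving the tridiagonal system: m_0 = 15, m_1 = -27/2, m_2 = 21/2.
On [-1, 1], with S_0(t) = a_0 + b_0·(t + 1) + c_0·(t + 1)² + d_0·(t + 1)³: c_0 = m_0/2 = 15/2, d_0 = (m_1 - m_0)/(6h_0) = -19/8, b_0 = Δ_0 - h_0(2m_0 + m_1)/6 = -1/2.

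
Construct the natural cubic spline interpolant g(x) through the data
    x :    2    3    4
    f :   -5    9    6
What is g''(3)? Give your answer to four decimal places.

-25.5000

With M_i denoting the second derivative at x_i, h_i = 1, 1, and Δ_i = (y_(i+1) − y_i)/h_i = 14, -3:
  1·M_0 + 4·M_1 + 1·M_2 = 6(Δ_1 - Δ_0) = -102
Natural end conditions: M_0 = M_2 = 0.
Hence M_0 = 0, M_1 = -51/2, M_2 = 0.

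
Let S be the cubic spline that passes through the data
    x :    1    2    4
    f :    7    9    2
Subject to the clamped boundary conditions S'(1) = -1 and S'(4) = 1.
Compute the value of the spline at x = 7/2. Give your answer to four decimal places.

With M_i denoting the second derivative at x_i, h_i = 1, 2, and Δ_i = (y_(i+1) − y_i)/h_i = 2, -7/2:
  1·M_0 + 6·M_1 + 2·M_2 = 6(Δ_1 - Δ_0) = -33
Clamped end conditions give two more equations: 2h_0·M_0 + h_0·M_1 = 6(Δ_0 - S'(1)) = 18 and h_1·M_1 + 2h_1·M_2 = 6(S'(4) - Δ_1) = 27.
Forward elimination and back-substitution give M_0 = 91/6, M_1 = -37/3, M_2 = 155/12.
On [2, 4], S(x) = 9 + 5/12·(x - 2) - 37/6·(x - 2)² + 101/48·(x - 2)³.
With (x - 2) = 3/2: S(7/2) = 365/128.

2.8516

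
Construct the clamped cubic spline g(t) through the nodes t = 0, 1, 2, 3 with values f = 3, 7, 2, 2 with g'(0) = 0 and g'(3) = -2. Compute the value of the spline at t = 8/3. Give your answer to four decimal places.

2.0543

With M_i denoting the second derivative at x_i, h_i = 1, 1, 1, and Δ_i = (y_(i+1) − y_i)/h_i = 4, -5, 0:
  1·M_0 + 4·M_1 + 1·M_2 = 6(Δ_1 - Δ_0) = -54
  1·M_1 + 4·M_2 + 1·M_3 = 6(Δ_2 - Δ_1) = 30
Clamped end conditions give two more equations: 2h_0·M_0 + h_0·M_1 = 6(Δ_0 - g'(0)) = 24 and h_2·M_2 + 2h_2·M_3 = 6(g'(3) - Δ_2) = -12.
Forward elimination and back-substitution give M_0 = 358/15, M_1 = -356/15, M_2 = 256/15, M_3 = -218/15.
On [2, 3], g(t) = 2 - 49/15·(t - 2) + 128/15·(t - 2)² - 79/15·(t - 2)³.
With (t - 2) = 2/3: g(8/3) = 832/405.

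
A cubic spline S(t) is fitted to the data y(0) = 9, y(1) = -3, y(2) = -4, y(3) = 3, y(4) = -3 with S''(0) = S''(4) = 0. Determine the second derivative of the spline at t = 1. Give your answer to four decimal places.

12.8571

Put M_i = S'' at the i-th knot. Here h = (1, 1, 1, 1) and Δ = (-12, -1, 7, -6), so the interior equations h_(i-1)·M_(i-1) + 2(h_(i-1)+h_i)·M_i + h_i·M_(i+1) = 6(Δ_i − Δ_(i-1)) read
  1·M_0 + 4·M_1 + 1·M_2 = 6(Δ_1 - Δ_0) = 66
  1·M_1 + 4·M_2 + 1·M_3 = 6(Δ_2 - Δ_1) = 48
  1·M_2 + 4·M_3 + 1·M_4 = 6(Δ_3 - Δ_2) = -78
Natural end conditions: M_0 = M_4 = 0.
Solving: M_0 = 0, M_1 = 90/7, M_2 = 102/7, M_3 = -162/7, M_4 = 0.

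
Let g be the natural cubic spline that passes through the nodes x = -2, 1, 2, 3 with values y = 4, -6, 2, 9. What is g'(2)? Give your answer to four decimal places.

Let M_i = g''(x_i). Step sizes h_i = 3, 1, 1; slopes of the chords Δ_i = (y_(i+1) - y_i)/h_i = -10/3, 8, 7.
  3·M_0 + 8·M_1 + 1·M_2 = 6(Δ_1 - Δ_0) = 68
  1·M_1 + 4·M_2 + 1·M_3 = 6(Δ_2 - Δ_1) = -6
Natural end conditions: M_0 = M_3 = 0.
Forward elimination and back-substitution give M_0 = 0, M_1 = 278/31, M_2 = -116/31, M_3 = 0.
On [2, 3], g'(x) = b_2 + 2c_2·(x - 2) + 3d_2·(x - 2)² with b_2 = Δ_2 - h_2(2M_2 + M_3)/6 = 767/93, c_2 = M_2/2 = -58/31, d_2 = (M_3 - M_2)/(6h_2) = 58/93. So g'(2) = 767/93.

8.2473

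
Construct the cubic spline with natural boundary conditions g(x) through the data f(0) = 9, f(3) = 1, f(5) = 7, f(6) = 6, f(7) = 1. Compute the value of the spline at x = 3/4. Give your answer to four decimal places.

5.4788

Write M_i for g''(x_i). With h_i = 3, 2, 1, 1 and divided differences Δ_i = -8/3, 3, -1, -5, the continuity of g' gives the tridiagonal system
  3·M_0 + 10·M_1 + 2·M_2 = 6(Δ_1 - Δ_0) = 34
  2·M_1 + 6·M_2 + 1·M_3 = 6(Δ_2 - Δ_1) = -24
  1·M_2 + 4·M_3 + 1·M_4 = 6(Δ_3 - Δ_2) = -24
Natural end conditions: M_0 = M_4 = 0.
Hence M_0 = 0, M_1 = 463/107, M_2 = -496/107, M_3 = -518/107, M_4 = 0.
On [0, 3], g(x) = 9 - 3101/642·x + 0·x² + 463/1926·x³.
With x = 3/4: g(3/4) = 75037/13696.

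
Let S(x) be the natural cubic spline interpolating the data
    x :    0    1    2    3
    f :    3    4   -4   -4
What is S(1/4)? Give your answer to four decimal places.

With σ_i denoting the second derivative at x_i, h_i = 1, 1, 1, and Δ_i = (y_(i+1) − y_i)/h_i = 1, -8, 0:
  1·σ_0 + 4·σ_1 + 1·σ_2 = 6(Δ_1 - Δ_0) = -54
  1·σ_1 + 4·σ_2 + 1·σ_3 = 6(Δ_2 - Δ_1) = 48
Natural end conditions: σ_0 = σ_3 = 0.
Solving the tridiagonal system: σ_0 = 0, σ_1 = -88/5, σ_2 = 82/5, σ_3 = 0.
On [0, 1], S(x) = 3 + 59/15·x + 0·x² - 44/15·x³.
With x = 1/4: S(1/4) = 63/16.

3.9375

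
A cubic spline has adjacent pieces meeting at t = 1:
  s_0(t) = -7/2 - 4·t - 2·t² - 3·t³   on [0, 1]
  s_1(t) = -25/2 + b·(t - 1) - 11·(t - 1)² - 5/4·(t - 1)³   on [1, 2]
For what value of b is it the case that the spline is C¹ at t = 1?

s_0'(t) = -4 - 4·t - 9·t², so s_0'(1) = -17. On the right, s_1'(1) = b, so b = -17.

-17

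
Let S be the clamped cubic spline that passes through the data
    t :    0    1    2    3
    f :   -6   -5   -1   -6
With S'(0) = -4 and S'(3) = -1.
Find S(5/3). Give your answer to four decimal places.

-1.3852

Let M_i = S''(x_i). Step sizes h_i = 1, 1, 1; slopes of the chords Δ_i = (y_(i+1) - y_i)/h_i = 1, 4, -5.
  1·M_0 + 4·M_1 + 1·M_2 = 6(Δ_1 - Δ_0) = 18
  1·M_1 + 4·M_2 + 1·M_3 = 6(Δ_2 - Δ_1) = -54
Clamped end conditions give two more equations: 2h_0·M_0 + h_0·M_1 = 6(Δ_0 - S'(0)) = 30 and h_2·M_2 + 2h_2·M_3 = 6(S'(3) - Δ_2) = 24.
Solving the tridiagonal system: M_0 = 58/5, M_1 = 34/5, M_2 = -104/5, M_3 = 112/5.
On [1, 2], S(t) = -5 + 26/5·(t - 1) + 17/5·(t - 1)² - 23/5·(t - 1)³.
With (t - 1) = 2/3: S(5/3) = -187/135.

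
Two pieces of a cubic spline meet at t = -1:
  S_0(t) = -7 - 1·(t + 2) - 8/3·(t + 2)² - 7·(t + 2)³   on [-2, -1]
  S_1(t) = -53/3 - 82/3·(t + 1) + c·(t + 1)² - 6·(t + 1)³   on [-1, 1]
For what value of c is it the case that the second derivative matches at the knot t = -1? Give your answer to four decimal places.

-23.6667

S_0''(t) = -16/3 - 42·(t + 2), so S_0''(-1) = -142/3. On the right, S_1''(-1) = 2c, so c = -71/3.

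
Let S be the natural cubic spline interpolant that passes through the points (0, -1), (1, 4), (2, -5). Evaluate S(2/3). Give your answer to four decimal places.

3.6296

Let σ_i = S''(x_i). Step sizes h_i = 1, 1; slopes of the chords Δ_i = (y_(i+1) - y_i)/h_i = 5, -9.
  1·σ_0 + 4·σ_1 + 1·σ_2 = 6(Δ_1 - Δ_0) = -84
Natural end conditions: σ_0 = σ_2 = 0.
Hence σ_0 = 0, σ_1 = -21, σ_2 = 0.
On [0, 1], S(t) = -1 + 17/2·t + 0·t² - 7/2·t³.
With t = 2/3: S(2/3) = 98/27.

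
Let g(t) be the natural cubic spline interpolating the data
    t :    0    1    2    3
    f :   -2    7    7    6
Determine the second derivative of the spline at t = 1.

Put M_i = g'' at the i-th knot. Here h = (1, 1, 1) and Δ = (9, 0, -1), so the interior equations h_(i-1)·M_(i-1) + 2(h_(i-1)+h_i)·M_i + h_i·M_(i+1) = 6(Δ_i − Δ_(i-1)) read
  1·M_0 + 4·M_1 + 1·M_2 = 6(Δ_1 - Δ_0) = -54
  1·M_1 + 4·M_2 + 1·M_3 = 6(Δ_2 - Δ_1) = -6
Natural end conditions: M_0 = M_3 = 0.
Solving the tridiagonal system: M_0 = 0, M_1 = -14, M_2 = 2, M_3 = 0.

-14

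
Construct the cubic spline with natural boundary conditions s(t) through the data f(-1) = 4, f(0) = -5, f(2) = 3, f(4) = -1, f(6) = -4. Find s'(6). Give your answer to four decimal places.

-0.6098

Write m_i for s''(x_i). With h_i = 1, 2, 2, 2 and divided differences Δ_i = -9, 4, -2, -3/2, the continuity of s' gives the tridiagonal system
  1·m_0 + 6·m_1 + 2·m_2 = 6(Δ_1 - Δ_0) = 78
  2·m_1 + 8·m_2 + 2·m_3 = 6(Δ_2 - Δ_1) = -36
  2·m_2 + 8·m_3 + 2·m_4 = 6(Δ_3 - Δ_2) = 3
Natural end conditions: m_0 = m_4 = 0.
Solving the tridiagonal system: m_0 = 0, m_1 = 1317/82, m_2 = -753/82, m_3 = 219/82, m_4 = 0.
On [4, 6], s'(t) = b_3 + 2c_3·(t - 4) + 3d_3·(t - 4)² with b_3 = Δ_3 - h_3(2m_3 + m_4)/6 = -269/82, c_3 = m_3/2 = 219/164, d_3 = (m_4 - m_3)/(6h_3) = -73/328. So s'(6) = -25/41.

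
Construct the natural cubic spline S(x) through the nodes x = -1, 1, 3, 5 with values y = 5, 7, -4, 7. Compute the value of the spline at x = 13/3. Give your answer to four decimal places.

1.3383

With σ_i denoting the second derivative at x_i, h_i = 2, 2, 2, and Δ_i = (y_(i+1) − y_i)/h_i = 1, -11/2, 11/2:
  2·σ_0 + 8·σ_1 + 2·σ_2 = 6(Δ_1 - Δ_0) = -39
  2·σ_1 + 8·σ_2 + 2·σ_3 = 6(Δ_2 - Δ_1) = 66
Natural end conditions: σ_0 = σ_3 = 0.
Solving the tridiagonal system: σ_0 = 0, σ_1 = -37/5, σ_2 = 101/10, σ_3 = 0.
On [3, 5], S(x) = -4 - 37/30·(x - 3) + 101/20·(x - 3)² - 101/120·(x - 3)³.
With (x - 3) = 4/3: S(13/3) = 542/405.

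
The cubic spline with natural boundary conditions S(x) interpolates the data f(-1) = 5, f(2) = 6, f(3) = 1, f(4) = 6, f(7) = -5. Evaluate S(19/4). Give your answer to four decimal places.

7.6059

With M_i denoting the second derivative at x_i, h_i = 3, 1, 1, 3, and Δ_i = (y_(i+1) − y_i)/h_i = 1/3, -5, 5, -11/3:
  3·M_0 + 8·M_1 + 1·M_2 = 6(Δ_1 - Δ_0) = -32
  1·M_1 + 4·M_2 + 1·M_3 = 6(Δ_2 - Δ_1) = 60
  1·M_2 + 8·M_3 + 3·M_4 = 6(Δ_3 - Δ_2) = -52
Natural end conditions: M_0 = M_4 = 0.
Forward elimination and back-substitution give M_0 = 0, M_1 = -127/20, M_2 = 94/5, M_3 = -177/20, M_4 = 0.
On [4, 7], S(x) = 6 + 311/60·(x - 4) - 177/40·(x - 4)² + 59/120·(x - 4)³.
With (x - 4) = 3/4: S(19/4) = 19471/2560.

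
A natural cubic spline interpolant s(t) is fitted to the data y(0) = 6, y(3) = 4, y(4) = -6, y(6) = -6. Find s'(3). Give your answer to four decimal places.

Put σ_i = s'' at the i-th knot. Here h = (3, 1, 2) and Δ = (-2/3, -10, 0), so the interior equations h_(i-1)·σ_(i-1) + 2(h_(i-1)+h_i)·σ_i + h_i·σ_(i+1) = 6(Δ_i − Δ_(i-1)) read
  3·σ_0 + 8·σ_1 + 1·σ_2 = 6(Δ_1 - Δ_0) = -56
  1·σ_1 + 6·σ_2 + 2·σ_3 = 6(Δ_2 - Δ_1) = 60
Natural end conditions: σ_0 = σ_3 = 0.
Hence σ_0 = 0, σ_1 = -396/47, σ_2 = 536/47, σ_3 = 0.
On [3, 4], s'(t) = b_1 + 2c_1·(t - 3) + 3d_1·(t - 3)² with b_1 = Δ_1 - h_1(2σ_1 + σ_2)/6 = -1282/141, c_1 = σ_1/2 = -198/47, d_1 = (σ_2 - σ_1)/(6h_1) = 466/141. So s'(3) = -1282/141.

-9.0922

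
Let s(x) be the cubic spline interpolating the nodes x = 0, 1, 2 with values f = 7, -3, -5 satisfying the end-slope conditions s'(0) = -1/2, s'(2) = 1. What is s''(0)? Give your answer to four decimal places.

Let m_i = s''(x_i). Step sizes h_i = 1, 1; slopes of the chords Δ_i = (y_(i+1) - y_i)/h_i = -10, -2.
  1·m_0 + 4·m_1 + 1·m_2 = 6(Δ_1 - Δ_0) = 48
Clamped end conditions give two more equations: 2h_0·m_0 + h_0·m_1 = 6(Δ_0 - s'(0)) = -57 and h_1·m_1 + 2h_1·m_2 = 6(s'(2) - Δ_1) = 18.
Solving the tridiagonal system: m_0 = -159/4, m_1 = 45/2, m_2 = -9/4.

-39.7500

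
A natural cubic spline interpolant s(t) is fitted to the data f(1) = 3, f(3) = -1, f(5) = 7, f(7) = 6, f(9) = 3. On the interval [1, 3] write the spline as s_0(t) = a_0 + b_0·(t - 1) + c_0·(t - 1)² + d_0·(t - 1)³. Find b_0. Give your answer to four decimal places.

-3.9107

Write M_i for s''(x_i). With h_i = 2, 2, 2, 2 and divided differences Δ_i = -2, 4, -1/2, -3/2, the continuity of s' gives the tridiagonal system
  2·M_0 + 8·M_1 + 2·M_2 = 6(Δ_1 - Δ_0) = 36
  2·M_1 + 8·M_2 + 2·M_3 = 6(Δ_2 - Δ_1) = -27
  2·M_2 + 8·M_3 + 2·M_4 = 6(Δ_3 - Δ_2) = -6
Natural end conditions: M_0 = M_4 = 0.
Solving: M_0 = 0, M_1 = 321/56, M_2 = -69/14, M_3 = 27/56, M_4 = 0.
On [1, 3], with s_0(t) = a_0 + b_0·(t - 1) + c_0·(t - 1)² + d_0·(t - 1)³: c_0 = M_0/2 = 0, d_0 = (M_1 - M_0)/(6h_0) = 107/224, b_0 = Δ_0 - h_0(2M_0 + M_1)/6 = -219/56.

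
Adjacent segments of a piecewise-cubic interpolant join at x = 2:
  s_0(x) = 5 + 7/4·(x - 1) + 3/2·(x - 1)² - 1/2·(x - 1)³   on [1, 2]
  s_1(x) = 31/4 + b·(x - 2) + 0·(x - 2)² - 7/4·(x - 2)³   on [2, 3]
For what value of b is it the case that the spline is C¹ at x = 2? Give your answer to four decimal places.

s_0'(x) = 7/4 + 3·(x - 1) - 3/2·(x - 1)², so s_0'(2) = 13/4. On the right, s_1'(2) = b, so b = 13/4.

3.2500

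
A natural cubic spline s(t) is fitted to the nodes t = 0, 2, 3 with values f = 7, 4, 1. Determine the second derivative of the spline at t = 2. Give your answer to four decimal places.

-1.5000

Let M_i = s''(x_i). Step sizes h_i = 2, 1; slopes of the chords Δ_i = (y_(i+1) - y_i)/h_i = -3/2, -3.
  2·M_0 + 6·M_1 + 1·M_2 = 6(Δ_1 - Δ_0) = -9
Natural end conditions: M_0 = M_2 = 0.
Solving: M_0 = 0, M_1 = -3/2, M_2 = 0.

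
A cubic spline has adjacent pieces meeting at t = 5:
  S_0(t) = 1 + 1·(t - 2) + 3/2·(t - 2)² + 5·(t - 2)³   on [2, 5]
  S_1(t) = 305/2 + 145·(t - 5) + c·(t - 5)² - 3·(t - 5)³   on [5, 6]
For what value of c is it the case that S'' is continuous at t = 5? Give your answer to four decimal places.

S_0''(t) = 3 + 30·(t - 2), so S_0''(5) = 93. On the right, S_1''(5) = 2c, so c = 93/2.

46.5000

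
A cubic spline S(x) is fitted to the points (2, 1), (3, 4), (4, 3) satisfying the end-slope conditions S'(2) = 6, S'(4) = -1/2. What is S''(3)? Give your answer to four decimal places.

Write σ_i for S''(x_i). With h_i = 1, 1 and divided differences Δ_i = 3, -1, the continuity of S' gives the tridiagonal system
  1·σ_0 + 4·σ_1 + 1·σ_2 = 6(Δ_1 - Δ_0) = -24
Clamped end conditions give two more equations: 2h_0·σ_0 + h_0·σ_1 = 6(Δ_0 - S'(2)) = -18 and h_1·σ_1 + 2h_1·σ_2 = 6(S'(4) - Δ_1) = 3.
Solving the tridiagonal system: σ_0 = -25/4, σ_1 = -11/2, σ_2 = 17/4.

-5.5000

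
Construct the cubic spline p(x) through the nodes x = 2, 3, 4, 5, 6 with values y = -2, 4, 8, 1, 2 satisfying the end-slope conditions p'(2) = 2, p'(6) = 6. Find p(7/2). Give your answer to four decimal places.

Let M_i = p''(x_i). Step sizes h_i = 1, 1, 1, 1; slopes of the chords Δ_i = (y_(i+1) - y_i)/h_i = 6, 4, -7, 1.
  1·M_0 + 4·M_1 + 1·M_2 = 6(Δ_1 - Δ_0) = -12
  1·M_1 + 4·M_2 + 1·M_3 = 6(Δ_2 - Δ_1) = -66
  1·M_2 + 4·M_3 + 1·M_4 = 6(Δ_3 - Δ_2) = 48
Clamped end conditions give two more equations: 2h_0·M_0 + h_0·M_1 = 6(Δ_0 - p'(2)) = 24 and h_3·M_3 + 2h_3·M_4 = 6(p'(6) - Δ_3) = 30.
Solving: M_0 = 88/7, M_1 = -8/7, M_2 = -20, M_3 = 106/7, M_4 = 52/7.
On [3, 4], p(x) = 4 + 54/7·(x - 3) - 4/7·(x - 3)² - 22/7·(x - 3)³.
With (x - 3) = 1/2: p(7/2) = 205/28.

7.3214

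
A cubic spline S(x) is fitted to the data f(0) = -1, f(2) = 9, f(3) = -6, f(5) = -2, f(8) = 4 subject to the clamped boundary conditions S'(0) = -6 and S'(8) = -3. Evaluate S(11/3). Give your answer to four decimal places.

Let σ_i = S''(x_i). Step sizes h_i = 2, 1, 2, 3; slopes of the chords Δ_i = (y_(i+1) - y_i)/h_i = 5, -15, 2, 2.
  2·σ_0 + 6·σ_1 + 1·σ_2 = 6(Δ_1 - Δ_0) = -120
  1·σ_1 + 6·σ_2 + 2·σ_3 = 6(Δ_2 - Δ_1) = 102
  2·σ_2 + 10·σ_3 + 3·σ_4 = 6(Δ_3 - Δ_2) = 0
Clamped end conditions give two more equations: 2h_0·σ_0 + h_0·σ_1 = 6(Δ_0 - S'(0)) = 66 and h_3·σ_3 + 2h_3·σ_4 = 6(S'(8) - Δ_3) = -30.
Solving the tridiagonal system: σ_0 = 10335/302, σ_1 = -5352/151, σ_2 = 3657/151, σ_3 = -594/151, σ_4 = -458/151.
On [3, 5], S(x) = -6 - 1938/151·(x - 3) + 3657/302·(x - 3)² - 1417/604·(x - 3)³.
With (x - 3) = 2/3: S(11/3) = -40238/4077.

-9.8695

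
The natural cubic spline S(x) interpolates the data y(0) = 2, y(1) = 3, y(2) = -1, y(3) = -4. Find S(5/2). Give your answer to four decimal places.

Let σ_i = S''(x_i). Step sizes h_i = 1, 1, 1; slopes of the chords Δ_i = (y_(i+1) - y_i)/h_i = 1, -4, -3.
  1·σ_0 + 4·σ_1 + 1·σ_2 = 6(Δ_1 - Δ_0) = -30
  1·σ_1 + 4·σ_2 + 1·σ_3 = 6(Δ_2 - Δ_1) = 6
Natural end conditions: σ_0 = σ_3 = 0.
Solving the tridiagonal system: σ_0 = 0, σ_1 = -42/5, σ_2 = 18/5, σ_3 = 0.
On [2, 3], S(x) = -1 - 21/5·(x - 2) + 9/5·(x - 2)² - 3/5·(x - 2)³.
With (x - 2) = 1/2: S(5/2) = -109/40.

-2.7250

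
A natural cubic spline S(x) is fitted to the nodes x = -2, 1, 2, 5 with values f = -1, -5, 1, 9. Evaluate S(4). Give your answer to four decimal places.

7.7725

Put M_i = S'' at the i-th knot. Here h = (3, 1, 3) and Δ = (-4/3, 6, 8/3), so the interior equations h_(i-1)·M_(i-1) + 2(h_(i-1)+h_i)·M_i + h_i·M_(i+1) = 6(Δ_i − Δ_(i-1)) read
  3·M_0 + 8·M_1 + 1·M_2 = 6(Δ_1 - Δ_0) = 44
  1·M_1 + 8·M_2 + 3·M_3 = 6(Δ_2 - Δ_1) = -20
Natural end conditions: M_0 = M_3 = 0.
Forward elimination and back-substitution give M_0 = 0, M_1 = 124/21, M_2 = -68/21, M_3 = 0.
On [2, 5], S(x) = 1 + 124/21·(x - 2) - 34/21·(x - 2)² + 34/189·(x - 2)³.
With (x - 2) = 2: S(4) = 1469/189.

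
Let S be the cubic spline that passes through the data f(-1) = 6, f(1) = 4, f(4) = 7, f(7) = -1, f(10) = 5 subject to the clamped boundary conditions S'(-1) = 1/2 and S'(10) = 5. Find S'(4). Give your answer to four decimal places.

Write M_i for S''(x_i). With h_i = 2, 3, 3, 3 and divided differences Δ_i = -1, 1, -8/3, 2, the continuity of S' gives the tridiagonal system
  2·M_0 + 10·M_1 + 3·M_2 = 6(Δ_1 - Δ_0) = 12
  3·M_1 + 12·M_2 + 3·M_3 = 6(Δ_2 - Δ_1) = -22
  3·M_2 + 12·M_3 + 3·M_4 = 6(Δ_3 - Δ_2) = 28
Clamped end conditions give two more equations: 2h_0·M_0 + h_0·M_1 = 6(Δ_0 - S'(-1)) = -9 and h_3·M_3 + 2h_3·M_4 = 6(S'(10) - Δ_3) = 18.
Hence M_0 = -1053/284, M_1 = 207/71, M_2 = -461/142, M_3 = 583/213, M_4 = 695/426.
On [4, 7], S'(x) = b_2 + 2c_2·(x - 4) + 3d_2·(x - 4)² with b_2 = Δ_2 - h_2(2M_2 + M_3)/6 = -56/71, c_2 = M_2/2 = -461/284, d_2 = (M_3 - M_2)/(6h_2) = 2549/7668. So S'(4) = -56/71.

-0.7887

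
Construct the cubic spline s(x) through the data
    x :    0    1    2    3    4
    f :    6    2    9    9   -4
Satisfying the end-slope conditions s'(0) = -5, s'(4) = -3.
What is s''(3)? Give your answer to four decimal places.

-28.4286

With M_i denoting the second derivative at x_i, h_i = 1, 1, 1, 1, and Δ_i = (y_(i+1) − y_i)/h_i = -4, 7, 0, -13:
  1·M_0 + 4·M_1 + 1·M_2 = 6(Δ_1 - Δ_0) = 66
  1·M_1 + 4·M_2 + 1·M_3 = 6(Δ_2 - Δ_1) = -42
  1·M_2 + 4·M_3 + 1·M_4 = 6(Δ_3 - Δ_2) = -78
Clamped end conditions give two more equations: 2h_0·M_0 + h_0·M_1 = 6(Δ_0 - s'(0)) = 6 and h_3·M_3 + 2h_3·M_4 = 6(s'(4) - Δ_3) = 60.
Solving the tridiagonal system: M_0 = -101/14, M_1 = 143/7, M_2 = -17/2, M_3 = -199/7, M_4 = 619/14.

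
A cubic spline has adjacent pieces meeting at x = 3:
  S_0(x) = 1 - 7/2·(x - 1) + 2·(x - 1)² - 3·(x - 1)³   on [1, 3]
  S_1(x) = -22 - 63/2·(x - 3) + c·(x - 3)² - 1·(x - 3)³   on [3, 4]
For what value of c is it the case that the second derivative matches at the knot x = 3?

S_0''(x) = 4 - 18·(x - 1), so S_0''(3) = -32. On the right, S_1''(3) = 2c, so c = -16.

-16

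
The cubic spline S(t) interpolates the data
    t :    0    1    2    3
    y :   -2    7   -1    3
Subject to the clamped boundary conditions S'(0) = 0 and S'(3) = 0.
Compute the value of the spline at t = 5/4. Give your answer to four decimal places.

Let M_i = S''(x_i). Step sizes h_i = 1, 1, 1; slopes of the chords Δ_i = (y_(i+1) - y_i)/h_i = 9, -8, 4.
  1·M_0 + 4·M_1 + 1·M_2 = 6(Δ_1 - Δ_0) = -102
  1·M_1 + 4·M_2 + 1·M_3 = 6(Δ_2 - Δ_1) = 72
Clamped end conditions give two more equations: 2h_0·M_0 + h_0·M_1 = 6(Δ_0 - S'(0)) = 54 and h_2·M_2 + 2h_2·M_3 = 6(S'(3) - Δ_2) = -24.
Forward elimination and back-substitution give M_0 = 254/5, M_1 = -238/5, M_2 = 188/5, M_3 = -154/5.
On [1, 2], S(t) = 7 + 8/5·(t - 1) - 119/5·(t - 1)² + 71/5·(t - 1)³.
With (t - 1) = 1/4: S(5/4) = 1963/320.

6.1344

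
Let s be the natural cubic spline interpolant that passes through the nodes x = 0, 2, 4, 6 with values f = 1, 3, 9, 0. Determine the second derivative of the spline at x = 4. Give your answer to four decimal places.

Put M_i = s'' at the i-th knot. Here h = (2, 2, 2) and Δ = (1, 3, -9/2), so the interior equations h_(i-1)·M_(i-1) + 2(h_(i-1)+h_i)·M_i + h_i·M_(i+1) = 6(Δ_i − Δ_(i-1)) read
  2·M_0 + 8·M_1 + 2·M_2 = 6(Δ_1 - Δ_0) = 12
  2·M_1 + 8·M_2 + 2·M_3 = 6(Δ_2 - Δ_1) = -45
Natural end conditions: M_0 = M_3 = 0.
Solving: M_0 = 0, M_1 = 31/10, M_2 = -32/5, M_3 = 0.

-6.4000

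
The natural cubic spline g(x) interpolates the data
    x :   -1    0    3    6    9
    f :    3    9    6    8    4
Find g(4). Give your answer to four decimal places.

5.8491

Let σ_i = g''(x_i). Step sizes h_i = 1, 3, 3, 3; slopes of the chords Δ_i = (y_(i+1) - y_i)/h_i = 6, -1, 2/3, -4/3.
  1·σ_0 + 8·σ_1 + 3·σ_2 = 6(Δ_1 - Δ_0) = -42
  3·σ_1 + 12·σ_2 + 3·σ_3 = 6(Δ_2 - Δ_1) = 10
  3·σ_2 + 12·σ_3 + 3·σ_4 = 6(Δ_3 - Δ_2) = -12
Natural end conditions: σ_0 = σ_4 = 0.
Hence σ_0 = 0, σ_1 = -341/54, σ_2 = 230/81, σ_3 = -277/162, σ_4 = 0.
On [3, 6], g(x) = 6 - 427/324·(x - 3) + 115/81·(x - 3)² - 737/2916·(x - 3)³.
With (x - 3) = 1: g(4) = 4264/729.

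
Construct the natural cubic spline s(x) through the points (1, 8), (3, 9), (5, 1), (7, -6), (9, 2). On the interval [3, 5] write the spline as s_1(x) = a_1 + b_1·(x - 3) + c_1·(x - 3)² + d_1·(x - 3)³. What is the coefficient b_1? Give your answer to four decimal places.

-1.7143

Put m_i = s'' at the i-th knot. Here h = (2, 2, 2, 2) and Δ = (1/2, -4, -7/2, 4), so the interior equations h_(i-1)·m_(i-1) + 2(h_(i-1)+h_i)·m_i + h_i·m_(i+1) = 6(Δ_i − Δ_(i-1)) read
  2·m_0 + 8·m_1 + 2·m_2 = 6(Δ_1 - Δ_0) = -27
  2·m_1 + 8·m_2 + 2·m_3 = 6(Δ_2 - Δ_1) = 3
  2·m_2 + 8·m_3 + 2·m_4 = 6(Δ_3 - Δ_2) = 45
Natural end conditions: m_0 = m_4 = 0.
Forward elimination and back-substitution give m_0 = 0, m_1 = -93/28, m_2 = -3/14, m_3 = 159/28, m_4 = 0.
On [3, 5], with s_1(x) = a_1 + b_1·(x - 3) + c_1·(x - 3)² + d_1·(x - 3)³: c_1 = m_1/2 = -93/56, d_1 = (m_2 - m_1)/(6h_1) = 29/112, b_1 = Δ_1 - h_1(2m_1 + m_2)/6 = -12/7.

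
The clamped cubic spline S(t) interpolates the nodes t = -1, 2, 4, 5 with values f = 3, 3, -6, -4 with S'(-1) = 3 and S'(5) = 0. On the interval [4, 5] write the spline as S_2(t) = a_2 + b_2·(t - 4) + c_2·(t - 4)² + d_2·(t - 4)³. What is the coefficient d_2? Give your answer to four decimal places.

Let M_i = S''(x_i). Step sizes h_i = 3, 2, 1; slopes of the chords Δ_i = (y_(i+1) - y_i)/h_i = 0, -9/2, 2.
  3·M_0 + 10·M_1 + 2·M_2 = 6(Δ_1 - Δ_0) = -27
  2·M_1 + 6·M_2 + 1·M_3 = 6(Δ_2 - Δ_1) = 39
Clamped end conditions give two more equations: 2h_0·M_0 + h_0·M_1 = 6(Δ_0 - S'(-1)) = -18 and h_2·M_2 + 2h_2·M_3 = 6(S'(5) - Δ_2) = -12.
Solving the tridiagonal system: M_0 = -15/19, M_1 = -84/19, M_2 = 186/19, M_3 = -207/19.
On [4, 5], with S_2(t) = a_2 + b_2·(t - 4) + c_2·(t - 4)² + d_2·(t - 4)³: c_2 = M_2/2 = 93/19, d_2 = (M_3 - M_2)/(6h_2) = -131/38, b_2 = Δ_2 - h_2(2M_2 + M_3)/6 = 21/38.

-3.4474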